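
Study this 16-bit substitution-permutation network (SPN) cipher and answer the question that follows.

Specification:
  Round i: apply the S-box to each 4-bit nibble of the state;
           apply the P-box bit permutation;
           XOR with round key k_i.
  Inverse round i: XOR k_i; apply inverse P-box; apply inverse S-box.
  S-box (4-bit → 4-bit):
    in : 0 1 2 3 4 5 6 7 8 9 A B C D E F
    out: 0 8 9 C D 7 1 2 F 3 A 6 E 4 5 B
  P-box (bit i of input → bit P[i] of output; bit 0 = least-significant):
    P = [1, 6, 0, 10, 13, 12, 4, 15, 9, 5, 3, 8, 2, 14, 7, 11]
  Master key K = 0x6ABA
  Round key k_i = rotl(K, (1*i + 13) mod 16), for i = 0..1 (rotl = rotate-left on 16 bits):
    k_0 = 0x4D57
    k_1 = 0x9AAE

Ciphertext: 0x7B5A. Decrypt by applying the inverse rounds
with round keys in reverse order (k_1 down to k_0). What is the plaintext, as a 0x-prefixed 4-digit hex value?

0x02B1

s_0 = ciphertext = 0x7B5A
s_1 = InvRound(s_0, k_1) = 0x5A47
s_2 = InvRound(s_1, k_0) = 0x02B1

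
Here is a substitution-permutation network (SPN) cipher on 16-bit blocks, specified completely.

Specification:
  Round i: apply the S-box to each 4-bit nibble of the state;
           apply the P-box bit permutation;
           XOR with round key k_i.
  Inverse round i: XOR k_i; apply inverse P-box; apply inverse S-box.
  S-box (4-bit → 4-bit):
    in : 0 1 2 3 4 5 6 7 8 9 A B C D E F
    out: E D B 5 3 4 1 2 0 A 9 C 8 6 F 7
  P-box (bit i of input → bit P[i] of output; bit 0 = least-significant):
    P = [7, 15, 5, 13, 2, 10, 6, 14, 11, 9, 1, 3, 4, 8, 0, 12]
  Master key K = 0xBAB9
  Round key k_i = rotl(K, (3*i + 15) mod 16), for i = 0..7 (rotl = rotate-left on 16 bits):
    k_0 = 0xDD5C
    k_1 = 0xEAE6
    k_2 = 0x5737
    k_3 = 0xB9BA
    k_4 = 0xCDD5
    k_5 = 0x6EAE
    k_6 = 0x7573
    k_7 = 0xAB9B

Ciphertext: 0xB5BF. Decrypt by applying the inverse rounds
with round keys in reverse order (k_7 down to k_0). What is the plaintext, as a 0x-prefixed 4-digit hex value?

s_0 = ciphertext = 0xB5BF
s_1 = InvRound(s_0, k_7) = 0xC445
s_2 = InvRound(s_1, k_6) = 0x2560
s_3 = InvRound(s_2, k_5) = 0x7E16
s_4 = InvRound(s_3, k_4) = 0x0D52
s_5 = InvRound(s_4, k_3) = 0xCCDE
s_6 = InvRound(s_5, k_2) = 0x025F
s_7 = InvRound(s_6, k_1) = 0x3ACE
s_8 = InvRound(s_7, k_0) = 0x4D92

0x4D92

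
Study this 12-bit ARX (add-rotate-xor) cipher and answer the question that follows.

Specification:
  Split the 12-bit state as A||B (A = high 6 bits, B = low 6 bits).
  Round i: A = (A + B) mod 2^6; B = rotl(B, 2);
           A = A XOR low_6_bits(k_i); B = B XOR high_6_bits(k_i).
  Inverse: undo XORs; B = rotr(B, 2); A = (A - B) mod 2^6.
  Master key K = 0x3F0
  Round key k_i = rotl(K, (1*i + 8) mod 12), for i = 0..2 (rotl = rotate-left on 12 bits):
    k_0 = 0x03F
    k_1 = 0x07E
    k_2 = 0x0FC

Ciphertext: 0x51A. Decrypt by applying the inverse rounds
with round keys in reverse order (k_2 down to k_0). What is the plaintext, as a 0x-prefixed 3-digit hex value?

s_0 = ciphertext = 0x51A
s_1 = InvRound(s_0, k_2) = 0x496
s_2 = InvRound(s_1, k_1) = 0xDF5
s_3 = InvRound(s_2, k_0) = 0xADD

0xADD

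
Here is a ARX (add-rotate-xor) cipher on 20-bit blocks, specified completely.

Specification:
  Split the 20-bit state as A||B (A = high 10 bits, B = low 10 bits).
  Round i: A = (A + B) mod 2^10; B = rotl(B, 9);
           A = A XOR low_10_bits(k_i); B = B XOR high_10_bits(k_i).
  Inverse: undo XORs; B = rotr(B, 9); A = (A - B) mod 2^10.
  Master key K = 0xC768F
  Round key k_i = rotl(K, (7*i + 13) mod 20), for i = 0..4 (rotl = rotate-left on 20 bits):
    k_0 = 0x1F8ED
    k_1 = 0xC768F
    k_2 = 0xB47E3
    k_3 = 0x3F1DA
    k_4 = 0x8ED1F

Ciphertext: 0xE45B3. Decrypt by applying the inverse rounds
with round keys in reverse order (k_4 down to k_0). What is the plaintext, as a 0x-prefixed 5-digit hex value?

0xA58D9

s_0 = ciphertext = 0xE45B3
s_1 = InvRound(s_0, k_4) = 0xDF711
s_2 = InvRound(s_1, k_3) = 0xB33DB
s_3 = InvRound(s_2, k_2) = 0xC6E14
s_4 = InvRound(s_3, k_1) = 0xE0A12
s_5 = InvRound(s_4, k_0) = 0xA58D9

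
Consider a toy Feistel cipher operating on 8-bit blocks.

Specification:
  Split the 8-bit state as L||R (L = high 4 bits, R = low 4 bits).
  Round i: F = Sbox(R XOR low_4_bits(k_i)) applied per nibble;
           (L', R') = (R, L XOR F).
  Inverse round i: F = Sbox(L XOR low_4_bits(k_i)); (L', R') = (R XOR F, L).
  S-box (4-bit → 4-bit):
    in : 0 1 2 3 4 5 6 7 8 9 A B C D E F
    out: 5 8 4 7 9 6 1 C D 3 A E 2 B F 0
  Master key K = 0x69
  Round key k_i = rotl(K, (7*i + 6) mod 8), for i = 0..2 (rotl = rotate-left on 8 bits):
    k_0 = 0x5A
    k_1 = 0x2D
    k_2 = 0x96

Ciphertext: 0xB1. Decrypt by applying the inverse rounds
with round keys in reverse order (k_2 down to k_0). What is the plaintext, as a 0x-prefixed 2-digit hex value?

0x17

s_0 = ciphertext = 0xB1
s_1 = InvRound(s_0, k_2) = 0xAB
s_2 = InvRound(s_1, k_1) = 0x7A
s_3 = InvRound(s_2, k_0) = 0x17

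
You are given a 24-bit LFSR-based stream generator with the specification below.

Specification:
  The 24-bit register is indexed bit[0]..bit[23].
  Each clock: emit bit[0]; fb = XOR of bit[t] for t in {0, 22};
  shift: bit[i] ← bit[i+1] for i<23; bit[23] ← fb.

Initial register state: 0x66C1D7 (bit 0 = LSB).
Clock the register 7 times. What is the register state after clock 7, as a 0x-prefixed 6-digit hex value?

reg_0 = 0x66C1D7
clock 1: out=1, reg = 0x3360EB
clock 2: out=1, reg = 0x99B075
clock 3: out=1, reg = 0xCCD83A
clock 4: out=0, reg = 0xE66C1D
clock 5: out=1, reg = 0x73360E
clock 6: out=0, reg = 0xB99B07
clock 7: out=1, reg = 0xDCCD83

0xDCCD83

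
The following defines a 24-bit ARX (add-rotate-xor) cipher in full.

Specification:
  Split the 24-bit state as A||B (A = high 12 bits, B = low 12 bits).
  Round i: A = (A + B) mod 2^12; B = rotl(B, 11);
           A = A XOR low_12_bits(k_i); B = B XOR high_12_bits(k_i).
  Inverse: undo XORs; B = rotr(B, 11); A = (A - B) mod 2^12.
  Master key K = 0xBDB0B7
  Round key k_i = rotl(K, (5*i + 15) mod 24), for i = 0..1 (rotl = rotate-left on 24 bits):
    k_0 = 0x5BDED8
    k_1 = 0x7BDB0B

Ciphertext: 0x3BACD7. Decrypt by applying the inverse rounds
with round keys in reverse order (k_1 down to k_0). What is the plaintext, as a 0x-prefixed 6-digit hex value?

0x8346D0

s_0 = ciphertext = 0x3BACD7
s_1 = InvRound(s_0, k_1) = 0x1DC6D5
s_2 = InvRound(s_1, k_0) = 0x8346D0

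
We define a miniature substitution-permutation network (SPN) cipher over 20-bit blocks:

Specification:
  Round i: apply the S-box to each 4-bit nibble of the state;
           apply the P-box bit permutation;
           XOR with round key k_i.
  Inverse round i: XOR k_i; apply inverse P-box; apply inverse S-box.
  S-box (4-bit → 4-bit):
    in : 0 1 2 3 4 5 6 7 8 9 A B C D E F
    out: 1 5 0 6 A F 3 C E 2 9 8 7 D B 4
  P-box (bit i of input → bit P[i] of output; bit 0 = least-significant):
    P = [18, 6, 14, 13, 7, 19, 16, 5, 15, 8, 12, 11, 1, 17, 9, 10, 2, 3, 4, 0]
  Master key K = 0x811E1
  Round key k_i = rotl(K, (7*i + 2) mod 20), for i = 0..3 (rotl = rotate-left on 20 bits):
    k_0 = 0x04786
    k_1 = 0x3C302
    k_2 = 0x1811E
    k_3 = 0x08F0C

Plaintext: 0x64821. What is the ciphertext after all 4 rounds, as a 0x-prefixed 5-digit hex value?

s_0 = plaintext = 0x64821
s_1 = Round(s_0, k_0) = 0x61A8A
s_2 = Round(s_1, k_1) = 0xE692C
s_3 = Round(s_2, k_2) = 0x7C051
s_4 = Round(s_3, k_3) = 0xF4DBF

0xF4DBF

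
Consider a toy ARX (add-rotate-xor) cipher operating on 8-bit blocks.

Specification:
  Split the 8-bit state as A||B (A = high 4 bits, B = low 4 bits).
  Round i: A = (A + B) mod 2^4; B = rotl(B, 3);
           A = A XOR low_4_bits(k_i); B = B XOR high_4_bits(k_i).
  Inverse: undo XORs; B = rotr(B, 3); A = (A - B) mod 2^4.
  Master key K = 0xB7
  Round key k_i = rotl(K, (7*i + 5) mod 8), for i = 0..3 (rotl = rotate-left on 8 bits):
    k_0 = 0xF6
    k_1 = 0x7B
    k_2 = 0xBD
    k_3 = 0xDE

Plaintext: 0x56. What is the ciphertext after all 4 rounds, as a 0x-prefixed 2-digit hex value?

s_0 = plaintext = 0x56
s_1 = Round(s_0, k_0) = 0xDC
s_2 = Round(s_1, k_1) = 0x21
s_3 = Round(s_2, k_2) = 0xE3
s_4 = Round(s_3, k_3) = 0xF4

0xF4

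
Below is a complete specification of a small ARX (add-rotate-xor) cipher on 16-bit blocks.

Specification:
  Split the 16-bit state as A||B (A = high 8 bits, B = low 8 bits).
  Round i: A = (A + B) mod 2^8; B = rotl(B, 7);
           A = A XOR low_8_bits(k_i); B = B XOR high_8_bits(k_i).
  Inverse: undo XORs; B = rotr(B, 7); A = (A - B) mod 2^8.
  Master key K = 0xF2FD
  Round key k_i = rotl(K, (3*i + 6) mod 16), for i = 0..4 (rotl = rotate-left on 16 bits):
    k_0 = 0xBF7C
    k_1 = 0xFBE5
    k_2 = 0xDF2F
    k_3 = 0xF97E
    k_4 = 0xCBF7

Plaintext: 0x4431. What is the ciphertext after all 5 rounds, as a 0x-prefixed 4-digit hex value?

0x78CD

s_0 = plaintext = 0x4431
s_1 = Round(s_0, k_0) = 0x0927
s_2 = Round(s_1, k_1) = 0xD568
s_3 = Round(s_2, k_2) = 0x12EB
s_4 = Round(s_3, k_3) = 0x830C
s_5 = Round(s_4, k_4) = 0x78CD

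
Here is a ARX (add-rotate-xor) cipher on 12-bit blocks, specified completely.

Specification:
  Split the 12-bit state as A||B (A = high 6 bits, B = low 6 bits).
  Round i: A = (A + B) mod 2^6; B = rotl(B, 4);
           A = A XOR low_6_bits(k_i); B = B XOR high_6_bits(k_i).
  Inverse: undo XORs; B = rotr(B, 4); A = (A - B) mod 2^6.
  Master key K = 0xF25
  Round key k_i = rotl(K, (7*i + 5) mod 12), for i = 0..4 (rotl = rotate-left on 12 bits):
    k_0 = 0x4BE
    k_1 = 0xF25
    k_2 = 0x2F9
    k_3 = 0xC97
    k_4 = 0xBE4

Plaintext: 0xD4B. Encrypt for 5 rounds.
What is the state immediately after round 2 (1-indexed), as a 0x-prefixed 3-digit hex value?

0xEF4

s_0 = plaintext = 0xD4B
s_1 = Round(s_0, k_0) = 0xFA0
s_2 = Round(s_1, k_1) = 0xEF4
s_3 = Round(s_2, k_2) = 0x586
s_4 = Round(s_3, k_3) = 0x2D3
s_5 = Round(s_4, k_4) = 0xE9B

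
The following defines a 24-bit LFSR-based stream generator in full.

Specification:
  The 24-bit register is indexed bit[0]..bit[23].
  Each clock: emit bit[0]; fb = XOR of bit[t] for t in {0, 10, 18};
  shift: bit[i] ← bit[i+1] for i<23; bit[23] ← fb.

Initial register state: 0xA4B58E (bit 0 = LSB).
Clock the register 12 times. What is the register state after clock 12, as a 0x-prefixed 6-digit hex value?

0xE0AA4B

reg_0 = 0xA4B58E
clock 1: out=0, reg = 0x525AC7
clock 2: out=1, reg = 0xA92D63
clock 3: out=1, reg = 0x5496B1
clock 4: out=1, reg = 0xAA4B58
clock 5: out=0, reg = 0x5525AC
clock 6: out=0, reg = 0x2A92D6
clock 7: out=0, reg = 0x15496B
clock 8: out=1, reg = 0x0AA4B5
clock 9: out=1, reg = 0x05525A
clock 10: out=0, reg = 0x82A92D
clock 11: out=1, reg = 0xC15496
clock 12: out=0, reg = 0xE0AA4B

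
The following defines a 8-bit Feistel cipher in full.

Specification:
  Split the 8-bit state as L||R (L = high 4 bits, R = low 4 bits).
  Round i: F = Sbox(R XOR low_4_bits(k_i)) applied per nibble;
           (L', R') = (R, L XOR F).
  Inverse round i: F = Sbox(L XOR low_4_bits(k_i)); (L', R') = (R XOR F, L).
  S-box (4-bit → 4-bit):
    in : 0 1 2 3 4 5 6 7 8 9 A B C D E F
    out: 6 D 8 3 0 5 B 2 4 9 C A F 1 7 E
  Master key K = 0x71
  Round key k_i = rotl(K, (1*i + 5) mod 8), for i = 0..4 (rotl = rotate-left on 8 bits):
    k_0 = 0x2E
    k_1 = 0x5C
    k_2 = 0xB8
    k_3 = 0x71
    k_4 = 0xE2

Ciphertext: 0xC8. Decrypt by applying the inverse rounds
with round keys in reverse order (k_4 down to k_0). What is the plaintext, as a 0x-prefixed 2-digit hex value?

s_0 = ciphertext = 0xC8
s_1 = InvRound(s_0, k_4) = 0xFC
s_2 = InvRound(s_1, k_3) = 0xBF
s_3 = InvRound(s_2, k_2) = 0xCB
s_4 = InvRound(s_3, k_1) = 0xDC
s_5 = InvRound(s_4, k_0) = 0xFD

0xFD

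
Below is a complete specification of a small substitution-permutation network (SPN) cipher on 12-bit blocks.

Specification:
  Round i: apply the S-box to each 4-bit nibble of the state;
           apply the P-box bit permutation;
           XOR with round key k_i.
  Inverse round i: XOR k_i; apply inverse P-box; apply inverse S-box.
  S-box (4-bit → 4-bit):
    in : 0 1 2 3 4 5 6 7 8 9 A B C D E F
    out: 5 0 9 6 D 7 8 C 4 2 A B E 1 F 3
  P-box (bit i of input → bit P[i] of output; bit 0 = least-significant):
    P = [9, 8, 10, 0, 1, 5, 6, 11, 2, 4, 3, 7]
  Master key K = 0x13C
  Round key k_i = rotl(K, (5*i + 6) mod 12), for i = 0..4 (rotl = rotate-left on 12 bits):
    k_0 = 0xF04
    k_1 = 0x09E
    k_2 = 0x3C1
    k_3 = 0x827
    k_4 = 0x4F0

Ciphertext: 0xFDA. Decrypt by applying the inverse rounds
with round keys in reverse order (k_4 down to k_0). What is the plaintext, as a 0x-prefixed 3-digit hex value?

0x2E1

s_0 = ciphertext = 0xFDA
s_1 = InvRound(s_0, k_4) = 0x8BF
s_2 = InvRound(s_1, k_3) = 0xC11
s_3 = InvRound(s_2, k_2) = 0xA75
s_4 = InvRound(s_3, k_1) = 0x7E2
s_5 = InvRound(s_4, k_0) = 0x2E1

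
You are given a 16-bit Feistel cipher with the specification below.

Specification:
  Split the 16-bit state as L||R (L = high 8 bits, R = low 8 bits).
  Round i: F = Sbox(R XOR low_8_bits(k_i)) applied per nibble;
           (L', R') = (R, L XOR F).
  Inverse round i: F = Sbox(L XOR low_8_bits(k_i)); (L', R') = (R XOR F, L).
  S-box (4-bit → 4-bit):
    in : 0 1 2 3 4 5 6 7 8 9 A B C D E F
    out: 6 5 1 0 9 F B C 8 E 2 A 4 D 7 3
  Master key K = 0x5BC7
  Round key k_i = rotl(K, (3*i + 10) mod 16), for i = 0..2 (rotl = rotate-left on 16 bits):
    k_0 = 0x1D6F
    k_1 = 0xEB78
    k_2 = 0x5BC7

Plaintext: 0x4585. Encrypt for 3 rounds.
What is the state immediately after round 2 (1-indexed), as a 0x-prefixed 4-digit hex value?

0x3716

s_0 = plaintext = 0x4585
s_1 = Round(s_0, k_0) = 0x8537
s_2 = Round(s_1, k_1) = 0x3716
s_3 = Round(s_2, k_2) = 0x16E2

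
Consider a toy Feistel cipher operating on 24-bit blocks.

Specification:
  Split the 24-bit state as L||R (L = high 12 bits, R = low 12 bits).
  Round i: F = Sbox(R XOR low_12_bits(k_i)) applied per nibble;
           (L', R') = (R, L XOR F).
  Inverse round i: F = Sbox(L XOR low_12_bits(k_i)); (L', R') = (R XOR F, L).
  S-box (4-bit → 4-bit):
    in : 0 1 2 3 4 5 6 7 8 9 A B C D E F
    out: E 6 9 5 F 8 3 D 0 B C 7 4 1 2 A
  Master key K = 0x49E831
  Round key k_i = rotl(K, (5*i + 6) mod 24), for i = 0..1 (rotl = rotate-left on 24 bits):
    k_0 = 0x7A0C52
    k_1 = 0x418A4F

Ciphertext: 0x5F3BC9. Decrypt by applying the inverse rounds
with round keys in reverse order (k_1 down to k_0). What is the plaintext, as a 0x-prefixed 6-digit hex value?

0x4D91BD

s_0 = ciphertext = 0x5F3BC9
s_1 = InvRound(s_0, k_1) = 0x1BD5F3
s_2 = InvRound(s_1, k_0) = 0x4D91BD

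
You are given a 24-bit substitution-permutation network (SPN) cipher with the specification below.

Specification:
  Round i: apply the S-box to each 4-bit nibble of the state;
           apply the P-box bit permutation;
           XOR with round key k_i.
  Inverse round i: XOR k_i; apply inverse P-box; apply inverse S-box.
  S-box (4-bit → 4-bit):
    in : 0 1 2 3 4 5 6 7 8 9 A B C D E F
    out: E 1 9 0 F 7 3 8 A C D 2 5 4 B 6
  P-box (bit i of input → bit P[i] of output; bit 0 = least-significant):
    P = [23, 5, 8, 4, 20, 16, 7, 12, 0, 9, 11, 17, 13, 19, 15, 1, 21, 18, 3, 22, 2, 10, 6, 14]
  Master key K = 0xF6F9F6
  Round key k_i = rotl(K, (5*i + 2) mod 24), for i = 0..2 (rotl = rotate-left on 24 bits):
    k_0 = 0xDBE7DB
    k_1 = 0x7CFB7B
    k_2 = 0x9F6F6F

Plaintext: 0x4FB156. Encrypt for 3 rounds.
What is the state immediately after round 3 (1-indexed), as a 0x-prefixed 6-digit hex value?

s_0 = plaintext = 0x4FB156
s_1 = Round(s_0, k_0) = 0x46A336
s_2 = Round(s_1, k_1) = 0xD81F1D
s_3 = Round(s_2, k_2) = 0xCB442F

0xCB442F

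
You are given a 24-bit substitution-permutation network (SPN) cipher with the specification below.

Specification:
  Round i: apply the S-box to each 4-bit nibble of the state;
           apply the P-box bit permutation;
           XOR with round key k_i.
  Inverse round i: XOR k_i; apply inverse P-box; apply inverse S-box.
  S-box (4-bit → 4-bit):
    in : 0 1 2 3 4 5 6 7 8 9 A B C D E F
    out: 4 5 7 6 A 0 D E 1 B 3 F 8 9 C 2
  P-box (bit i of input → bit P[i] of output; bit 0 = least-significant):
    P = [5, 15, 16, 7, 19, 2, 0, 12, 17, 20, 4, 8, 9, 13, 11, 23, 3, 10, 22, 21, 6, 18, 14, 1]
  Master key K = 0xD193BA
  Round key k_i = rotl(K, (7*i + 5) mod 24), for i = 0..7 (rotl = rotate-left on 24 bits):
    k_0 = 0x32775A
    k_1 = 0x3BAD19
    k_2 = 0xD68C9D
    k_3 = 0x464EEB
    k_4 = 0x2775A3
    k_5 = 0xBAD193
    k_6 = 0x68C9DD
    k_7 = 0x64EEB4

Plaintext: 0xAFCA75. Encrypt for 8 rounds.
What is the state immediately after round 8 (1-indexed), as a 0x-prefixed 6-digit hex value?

s_0 = plaintext = 0xAFCA75
s_1 = Round(s_0, k_0) = 0xA4631F
s_2 = Round(s_1, k_1) = 0x872348
s_3 = Round(s_2, k_2) = 0xA6B2E9
s_4 = Round(s_3, k_3) = 0xB0F412
s_5 = Round(s_4, k_4) = 0x7A94C0
s_6 = Round(s_5, k_5) = 0x2FA699
s_7 = Round(s_6, k_6) = 0x663E29
s_8 = Round(s_7, k_7) = 0x0C074B

0x0C074B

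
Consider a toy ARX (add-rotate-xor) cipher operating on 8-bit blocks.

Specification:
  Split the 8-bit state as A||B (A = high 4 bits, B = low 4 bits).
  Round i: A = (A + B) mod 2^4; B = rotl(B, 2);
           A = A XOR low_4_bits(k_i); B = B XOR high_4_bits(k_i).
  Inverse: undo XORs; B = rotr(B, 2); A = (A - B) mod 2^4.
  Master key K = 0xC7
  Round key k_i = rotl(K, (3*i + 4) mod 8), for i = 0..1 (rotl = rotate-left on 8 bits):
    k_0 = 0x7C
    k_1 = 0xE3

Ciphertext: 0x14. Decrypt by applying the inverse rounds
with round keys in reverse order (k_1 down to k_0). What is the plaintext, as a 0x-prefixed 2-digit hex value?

0xD7

s_0 = ciphertext = 0x14
s_1 = InvRound(s_0, k_1) = 0x8A
s_2 = InvRound(s_1, k_0) = 0xD7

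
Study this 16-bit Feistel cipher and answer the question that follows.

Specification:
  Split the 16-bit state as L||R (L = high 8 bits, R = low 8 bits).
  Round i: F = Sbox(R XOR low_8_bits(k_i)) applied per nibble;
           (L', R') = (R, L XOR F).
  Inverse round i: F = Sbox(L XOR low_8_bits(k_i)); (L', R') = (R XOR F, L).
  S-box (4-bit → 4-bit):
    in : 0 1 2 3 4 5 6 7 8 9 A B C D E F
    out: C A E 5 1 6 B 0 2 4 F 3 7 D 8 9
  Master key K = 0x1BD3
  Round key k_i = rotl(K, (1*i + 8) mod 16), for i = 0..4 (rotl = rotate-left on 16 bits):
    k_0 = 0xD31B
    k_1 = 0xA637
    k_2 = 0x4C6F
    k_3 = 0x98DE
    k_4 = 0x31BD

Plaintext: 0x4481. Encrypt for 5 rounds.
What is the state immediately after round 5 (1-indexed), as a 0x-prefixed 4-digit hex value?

s_0 = plaintext = 0x4481
s_1 = Round(s_0, k_0) = 0x810B
s_2 = Round(s_1, k_1) = 0x0BD6
s_3 = Round(s_2, k_2) = 0xD63F
s_4 = Round(s_3, k_3) = 0x3F5C
s_5 = Round(s_4, k_4) = 0x5CB5

0x5CB5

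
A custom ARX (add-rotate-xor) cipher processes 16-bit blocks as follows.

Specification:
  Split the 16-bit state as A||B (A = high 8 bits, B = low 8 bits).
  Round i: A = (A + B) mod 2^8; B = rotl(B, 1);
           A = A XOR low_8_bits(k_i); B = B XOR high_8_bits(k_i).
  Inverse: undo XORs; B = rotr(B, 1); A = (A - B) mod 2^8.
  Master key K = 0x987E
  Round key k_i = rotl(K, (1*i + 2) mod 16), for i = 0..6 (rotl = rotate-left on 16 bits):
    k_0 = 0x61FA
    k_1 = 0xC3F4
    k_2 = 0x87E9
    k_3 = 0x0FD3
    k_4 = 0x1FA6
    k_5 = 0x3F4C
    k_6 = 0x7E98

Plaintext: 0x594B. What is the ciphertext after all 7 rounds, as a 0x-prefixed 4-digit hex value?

s_0 = plaintext = 0x594B
s_1 = Round(s_0, k_0) = 0x5EF7
s_2 = Round(s_1, k_1) = 0xA12C
s_3 = Round(s_2, k_2) = 0x24DF
s_4 = Round(s_3, k_3) = 0xD0B0
s_5 = Round(s_4, k_4) = 0x267E
s_6 = Round(s_5, k_5) = 0xE8C3
s_7 = Round(s_6, k_6) = 0x33F9

0x33F9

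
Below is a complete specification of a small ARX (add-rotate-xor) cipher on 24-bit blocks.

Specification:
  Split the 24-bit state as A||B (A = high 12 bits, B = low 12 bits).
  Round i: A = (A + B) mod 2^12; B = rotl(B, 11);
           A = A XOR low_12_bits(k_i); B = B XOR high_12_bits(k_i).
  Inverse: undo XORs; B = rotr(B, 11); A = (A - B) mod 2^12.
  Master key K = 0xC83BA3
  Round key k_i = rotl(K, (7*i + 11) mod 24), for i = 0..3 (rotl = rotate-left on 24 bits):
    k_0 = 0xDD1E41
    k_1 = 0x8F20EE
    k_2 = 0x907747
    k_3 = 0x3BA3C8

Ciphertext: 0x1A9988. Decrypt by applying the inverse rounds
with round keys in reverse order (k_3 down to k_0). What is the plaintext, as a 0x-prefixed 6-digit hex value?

0x16C37F

s_0 = ciphertext = 0x1A9988
s_1 = InvRound(s_0, k_3) = 0xDFC465
s_2 = InvRound(s_1, k_2) = 0xFF6AC5
s_3 = InvRound(s_2, k_1) = 0xAAA46E
s_4 = InvRound(s_3, k_0) = 0x16C37F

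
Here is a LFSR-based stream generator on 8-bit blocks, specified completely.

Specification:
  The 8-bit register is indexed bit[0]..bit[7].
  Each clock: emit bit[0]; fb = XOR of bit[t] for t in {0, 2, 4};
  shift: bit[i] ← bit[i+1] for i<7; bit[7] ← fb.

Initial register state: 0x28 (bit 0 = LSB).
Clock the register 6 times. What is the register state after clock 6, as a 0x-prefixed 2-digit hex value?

reg_0 = 0x28
clock 1: out=0, reg = 0x14
clock 2: out=0, reg = 0x0A
clock 3: out=0, reg = 0x05
clock 4: out=1, reg = 0x02
clock 5: out=0, reg = 0x01
clock 6: out=1, reg = 0x80

0x80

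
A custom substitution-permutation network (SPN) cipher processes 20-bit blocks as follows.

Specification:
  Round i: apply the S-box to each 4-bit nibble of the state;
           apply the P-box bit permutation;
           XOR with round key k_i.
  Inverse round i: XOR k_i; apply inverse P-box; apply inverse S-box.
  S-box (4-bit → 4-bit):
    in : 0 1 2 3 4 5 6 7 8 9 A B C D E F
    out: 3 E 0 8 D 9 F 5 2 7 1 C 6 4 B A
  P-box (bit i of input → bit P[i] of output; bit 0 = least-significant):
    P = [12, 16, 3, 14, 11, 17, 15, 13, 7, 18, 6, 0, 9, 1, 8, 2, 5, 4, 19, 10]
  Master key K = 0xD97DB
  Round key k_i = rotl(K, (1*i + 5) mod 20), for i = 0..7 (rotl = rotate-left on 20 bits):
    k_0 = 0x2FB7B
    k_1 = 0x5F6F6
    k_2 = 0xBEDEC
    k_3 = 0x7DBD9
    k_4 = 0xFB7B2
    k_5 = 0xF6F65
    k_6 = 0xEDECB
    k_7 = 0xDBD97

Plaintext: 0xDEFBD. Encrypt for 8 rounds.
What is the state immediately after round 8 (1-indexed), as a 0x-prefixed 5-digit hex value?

0x7E8C5

s_0 = plaintext = 0xDEFBD
s_1 = Round(s_0, k_0) = 0xE5974
s_2 = Round(s_1, k_1) = 0x1280A
s_3 = Round(s_2, k_2) = 0x5F1FC
s_4 = Round(s_3, k_3) = 0x0FFB6
s_5 = Round(s_4, k_4) = 0xA478D
s_6 = Round(s_5, k_5) = 0xD6C89
s_7 = Round(s_6, k_6) = 0x1CD85
s_8 = Round(s_7, k_7) = 0x7E8C5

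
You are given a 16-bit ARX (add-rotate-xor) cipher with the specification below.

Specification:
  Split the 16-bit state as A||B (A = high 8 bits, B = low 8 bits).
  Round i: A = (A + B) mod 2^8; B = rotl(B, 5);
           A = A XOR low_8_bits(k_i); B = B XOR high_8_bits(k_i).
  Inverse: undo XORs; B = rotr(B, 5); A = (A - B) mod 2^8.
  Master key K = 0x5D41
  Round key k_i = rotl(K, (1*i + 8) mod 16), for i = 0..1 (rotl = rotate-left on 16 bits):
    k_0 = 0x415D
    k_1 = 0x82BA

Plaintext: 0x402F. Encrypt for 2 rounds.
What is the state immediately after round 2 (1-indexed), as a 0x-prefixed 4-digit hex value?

s_0 = plaintext = 0x402F
s_1 = Round(s_0, k_0) = 0x32A4
s_2 = Round(s_1, k_1) = 0x6C16

0x6C16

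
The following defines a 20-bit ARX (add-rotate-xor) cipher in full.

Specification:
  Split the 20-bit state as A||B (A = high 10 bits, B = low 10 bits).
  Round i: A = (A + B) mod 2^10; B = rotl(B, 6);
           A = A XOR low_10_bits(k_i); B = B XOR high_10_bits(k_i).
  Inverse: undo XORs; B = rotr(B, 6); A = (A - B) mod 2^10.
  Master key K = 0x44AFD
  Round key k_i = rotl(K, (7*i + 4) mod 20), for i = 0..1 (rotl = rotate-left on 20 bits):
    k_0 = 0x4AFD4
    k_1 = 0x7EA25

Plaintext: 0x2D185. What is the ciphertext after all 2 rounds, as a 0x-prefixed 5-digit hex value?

0x1153D

s_0 = plaintext = 0x2D185
s_1 = Round(s_0, k_0) = 0x7B473
s_2 = Round(s_1, k_1) = 0x1153D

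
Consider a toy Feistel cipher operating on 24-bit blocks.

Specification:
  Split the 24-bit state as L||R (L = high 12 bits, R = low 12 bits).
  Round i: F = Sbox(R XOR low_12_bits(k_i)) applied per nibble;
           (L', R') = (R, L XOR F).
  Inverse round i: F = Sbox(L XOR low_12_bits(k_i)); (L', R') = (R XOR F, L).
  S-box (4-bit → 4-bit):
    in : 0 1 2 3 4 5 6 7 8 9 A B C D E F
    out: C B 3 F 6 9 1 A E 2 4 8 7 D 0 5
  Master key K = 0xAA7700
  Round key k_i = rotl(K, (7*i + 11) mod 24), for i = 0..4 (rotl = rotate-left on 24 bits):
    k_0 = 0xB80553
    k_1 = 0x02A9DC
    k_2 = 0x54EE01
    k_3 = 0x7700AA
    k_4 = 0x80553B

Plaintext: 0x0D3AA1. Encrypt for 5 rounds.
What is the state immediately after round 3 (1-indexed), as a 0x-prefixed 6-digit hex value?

0xD36A7A

s_0 = plaintext = 0x0D3AA1
s_1 = Round(s_0, k_0) = 0xAA1580
s_2 = Round(s_1, k_1) = 0x580D36
s_3 = Round(s_2, k_2) = 0xD36A7A
s_4 = Round(s_3, k_3) = 0xA7A9EA
s_5 = Round(s_4, k_4) = 0x9EADA1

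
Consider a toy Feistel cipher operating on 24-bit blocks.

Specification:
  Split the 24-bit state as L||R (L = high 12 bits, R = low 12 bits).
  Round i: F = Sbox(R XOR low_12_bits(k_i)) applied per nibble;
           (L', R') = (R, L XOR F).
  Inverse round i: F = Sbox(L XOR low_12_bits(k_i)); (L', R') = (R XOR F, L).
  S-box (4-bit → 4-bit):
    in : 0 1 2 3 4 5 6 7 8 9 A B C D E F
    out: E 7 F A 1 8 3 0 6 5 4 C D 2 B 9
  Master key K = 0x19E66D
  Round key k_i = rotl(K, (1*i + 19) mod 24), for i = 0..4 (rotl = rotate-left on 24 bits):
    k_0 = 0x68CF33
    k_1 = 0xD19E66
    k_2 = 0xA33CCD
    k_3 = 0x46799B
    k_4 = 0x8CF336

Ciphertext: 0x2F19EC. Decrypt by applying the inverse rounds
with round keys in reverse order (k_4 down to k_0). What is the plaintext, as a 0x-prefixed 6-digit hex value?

s_0 = ciphertext = 0x2F19EC
s_1 = InvRound(s_0, k_4) = 0xE3C2F1
s_2 = InvRound(s_1, k_3) = 0x2B1E3C
s_3 = InvRound(s_2, k_2) = 0x5312B1
s_4 = InvRound(s_3, k_1) = 0xE31531
s_5 = InvRound(s_4, k_0) = 0x2DEE31

0x2DEE31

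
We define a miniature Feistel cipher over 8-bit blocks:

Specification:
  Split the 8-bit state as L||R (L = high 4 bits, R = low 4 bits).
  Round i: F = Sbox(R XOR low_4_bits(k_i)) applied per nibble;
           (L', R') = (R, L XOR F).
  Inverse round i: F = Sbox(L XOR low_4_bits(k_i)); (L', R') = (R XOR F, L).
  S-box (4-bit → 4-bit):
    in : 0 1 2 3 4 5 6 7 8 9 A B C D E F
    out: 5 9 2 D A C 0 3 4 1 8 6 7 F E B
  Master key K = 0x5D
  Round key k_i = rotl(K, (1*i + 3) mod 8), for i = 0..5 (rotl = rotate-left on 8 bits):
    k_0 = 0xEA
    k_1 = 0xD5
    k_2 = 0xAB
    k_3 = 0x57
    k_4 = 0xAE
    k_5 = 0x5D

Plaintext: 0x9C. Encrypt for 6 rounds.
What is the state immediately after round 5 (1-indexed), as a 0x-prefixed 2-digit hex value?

s_0 = plaintext = 0x9C
s_1 = Round(s_0, k_0) = 0xC9
s_2 = Round(s_1, k_1) = 0x9B
s_3 = Round(s_2, k_2) = 0xBC
s_4 = Round(s_3, k_3) = 0xCD
s_5 = Round(s_4, k_4) = 0xD1
s_6 = Round(s_5, k_5) = 0x1A

0xD1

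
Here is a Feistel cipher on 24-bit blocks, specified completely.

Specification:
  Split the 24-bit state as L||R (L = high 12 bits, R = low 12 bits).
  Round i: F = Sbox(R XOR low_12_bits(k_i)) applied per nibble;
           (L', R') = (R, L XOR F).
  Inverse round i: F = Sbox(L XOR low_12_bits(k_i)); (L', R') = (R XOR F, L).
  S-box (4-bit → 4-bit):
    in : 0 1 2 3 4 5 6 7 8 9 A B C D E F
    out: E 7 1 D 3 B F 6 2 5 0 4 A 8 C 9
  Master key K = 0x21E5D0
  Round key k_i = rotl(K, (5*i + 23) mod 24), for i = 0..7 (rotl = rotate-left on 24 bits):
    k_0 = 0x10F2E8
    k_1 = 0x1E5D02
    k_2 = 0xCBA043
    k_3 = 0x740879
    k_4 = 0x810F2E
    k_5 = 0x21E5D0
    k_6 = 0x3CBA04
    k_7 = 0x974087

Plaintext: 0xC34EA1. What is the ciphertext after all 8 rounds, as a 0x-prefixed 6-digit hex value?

0xEB250D

s_0 = plaintext = 0xC34EA1
s_1 = Round(s_0, k_0) = 0xEA1601
s_2 = Round(s_1, k_1) = 0x601A4C
s_3 = Round(s_2, k_2) = 0xA4C6E8
s_4 = Round(s_3, k_3) = 0x6E861B
s_5 = Round(s_4, k_4) = 0x61B333
s_6 = Round(s_5, k_5) = 0x3339D6
s_7 = Round(s_6, k_6) = 0x9D6EB2
s_8 = Round(s_7, k_7) = 0xEB250D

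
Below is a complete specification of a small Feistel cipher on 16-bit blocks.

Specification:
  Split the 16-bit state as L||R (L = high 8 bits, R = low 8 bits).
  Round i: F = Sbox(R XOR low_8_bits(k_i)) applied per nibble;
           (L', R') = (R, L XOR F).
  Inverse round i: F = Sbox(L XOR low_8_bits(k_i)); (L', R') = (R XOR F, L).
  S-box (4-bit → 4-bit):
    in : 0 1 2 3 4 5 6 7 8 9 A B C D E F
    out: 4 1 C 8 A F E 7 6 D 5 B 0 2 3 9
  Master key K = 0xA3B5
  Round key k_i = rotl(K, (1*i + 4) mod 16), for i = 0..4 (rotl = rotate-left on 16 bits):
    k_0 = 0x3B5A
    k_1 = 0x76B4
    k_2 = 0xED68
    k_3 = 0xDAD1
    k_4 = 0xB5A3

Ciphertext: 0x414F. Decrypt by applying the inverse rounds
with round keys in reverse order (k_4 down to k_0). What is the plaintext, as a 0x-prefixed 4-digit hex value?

0x9DAB

s_0 = ciphertext = 0x414F
s_1 = InvRound(s_0, k_4) = 0x7341
s_2 = InvRound(s_1, k_3) = 0x1D73
s_3 = InvRound(s_2, k_2) = 0x0C1D
s_4 = InvRound(s_3, k_1) = 0xAB0C
s_5 = InvRound(s_4, k_0) = 0x9DAB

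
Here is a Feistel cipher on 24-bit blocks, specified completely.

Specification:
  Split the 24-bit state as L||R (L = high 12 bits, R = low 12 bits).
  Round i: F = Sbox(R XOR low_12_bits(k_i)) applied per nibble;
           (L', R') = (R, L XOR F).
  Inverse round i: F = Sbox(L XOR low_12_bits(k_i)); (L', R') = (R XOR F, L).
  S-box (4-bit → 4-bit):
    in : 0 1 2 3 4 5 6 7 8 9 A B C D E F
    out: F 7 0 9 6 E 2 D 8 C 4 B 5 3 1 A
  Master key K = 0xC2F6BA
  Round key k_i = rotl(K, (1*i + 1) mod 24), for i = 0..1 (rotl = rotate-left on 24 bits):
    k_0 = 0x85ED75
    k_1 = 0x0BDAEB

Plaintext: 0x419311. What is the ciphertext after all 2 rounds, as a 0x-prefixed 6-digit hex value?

0x53F927

s_0 = plaintext = 0x419311
s_1 = Round(s_0, k_0) = 0x31153F
s_2 = Round(s_1, k_1) = 0x53F927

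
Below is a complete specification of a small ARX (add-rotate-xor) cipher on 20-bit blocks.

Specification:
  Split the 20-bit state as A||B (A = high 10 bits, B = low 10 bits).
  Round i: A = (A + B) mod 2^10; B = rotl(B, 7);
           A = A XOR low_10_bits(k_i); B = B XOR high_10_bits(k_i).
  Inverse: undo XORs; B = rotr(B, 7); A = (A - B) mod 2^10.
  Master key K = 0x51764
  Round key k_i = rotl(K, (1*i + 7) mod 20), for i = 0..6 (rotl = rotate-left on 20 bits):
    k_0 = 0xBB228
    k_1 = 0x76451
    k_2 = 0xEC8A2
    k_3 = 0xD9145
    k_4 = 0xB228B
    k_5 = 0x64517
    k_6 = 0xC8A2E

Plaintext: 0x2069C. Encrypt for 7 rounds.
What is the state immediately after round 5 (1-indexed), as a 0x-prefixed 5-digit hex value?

0xA3F17

s_0 = plaintext = 0x2069C
s_1 = Round(s_0, k_0) = 0x4D4BF
s_2 = Round(s_1, k_1) = 0x6964E
s_3 = Round(s_2, k_2) = 0xD44FB
s_4 = Round(s_3, k_3) = 0x426FB
s_5 = Round(s_4, k_4) = 0xA3F17
s_6 = Round(s_5, k_5) = 0x2C673
s_7 = Round(s_6, k_6) = 0x42AEC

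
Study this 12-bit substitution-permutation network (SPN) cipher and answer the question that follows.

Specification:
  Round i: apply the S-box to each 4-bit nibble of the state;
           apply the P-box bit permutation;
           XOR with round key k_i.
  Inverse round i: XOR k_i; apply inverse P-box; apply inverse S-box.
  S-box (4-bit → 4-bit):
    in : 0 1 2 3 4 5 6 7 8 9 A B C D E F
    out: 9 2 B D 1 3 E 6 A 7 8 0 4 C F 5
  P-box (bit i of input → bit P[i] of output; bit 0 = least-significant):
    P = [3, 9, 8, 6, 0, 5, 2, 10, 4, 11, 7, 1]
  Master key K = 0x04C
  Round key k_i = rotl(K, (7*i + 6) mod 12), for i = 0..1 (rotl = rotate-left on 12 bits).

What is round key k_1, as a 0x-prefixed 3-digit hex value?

K = 0x04C
k_0 = rotl(K, (7*0+6) mod 12) = rotl(K, 6) = 0x301
k_1 = rotl(K, (7*1+6) mod 12) = rotl(K, 1) = 0x098

0x098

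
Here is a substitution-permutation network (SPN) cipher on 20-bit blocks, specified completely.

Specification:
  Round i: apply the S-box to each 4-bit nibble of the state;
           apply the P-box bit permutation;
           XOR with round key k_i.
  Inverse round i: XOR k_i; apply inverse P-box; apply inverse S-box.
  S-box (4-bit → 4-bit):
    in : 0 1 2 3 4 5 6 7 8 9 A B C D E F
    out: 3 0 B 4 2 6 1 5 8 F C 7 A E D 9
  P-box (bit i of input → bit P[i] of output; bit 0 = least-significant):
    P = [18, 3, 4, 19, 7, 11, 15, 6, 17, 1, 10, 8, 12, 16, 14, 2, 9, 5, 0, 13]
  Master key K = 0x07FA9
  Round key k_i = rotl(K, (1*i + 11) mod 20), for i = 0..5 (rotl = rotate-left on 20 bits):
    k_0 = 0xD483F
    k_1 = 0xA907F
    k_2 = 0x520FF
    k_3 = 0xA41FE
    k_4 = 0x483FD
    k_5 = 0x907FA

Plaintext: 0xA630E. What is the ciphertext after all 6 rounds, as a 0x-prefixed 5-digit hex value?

s_0 = plaintext = 0xA630E
s_1 = Round(s_0, k_0) = 0x174AE
s_2 = Round(s_1, k_1) = 0x6402D
s_3 = Round(s_2, k_2) = 0xE2A25
s_4 = Round(s_3, k_3) = 0xB7E23
s_5 = Round(s_4, k_4) = 0x6DC0C
s_6 = Round(s_5, k_5) = 0x04C74

0x04C74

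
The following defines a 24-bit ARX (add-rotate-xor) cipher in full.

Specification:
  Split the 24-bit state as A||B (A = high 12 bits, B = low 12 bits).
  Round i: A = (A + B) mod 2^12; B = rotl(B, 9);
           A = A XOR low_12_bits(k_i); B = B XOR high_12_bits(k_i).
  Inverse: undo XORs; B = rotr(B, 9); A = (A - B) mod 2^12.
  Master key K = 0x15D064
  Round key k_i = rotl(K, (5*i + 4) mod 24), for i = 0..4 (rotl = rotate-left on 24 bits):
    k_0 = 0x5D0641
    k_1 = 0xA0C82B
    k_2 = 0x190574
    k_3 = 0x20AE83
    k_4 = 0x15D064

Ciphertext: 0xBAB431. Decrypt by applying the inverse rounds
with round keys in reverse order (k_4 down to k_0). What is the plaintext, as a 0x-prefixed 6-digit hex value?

s_0 = ciphertext = 0xBAB431
s_1 = InvRound(s_0, k_4) = 0x06DB62
s_2 = InvRound(s_1, k_3) = 0x3AAB44
s_3 = InvRound(s_2, k_2) = 0x0396A5
s_4 = InvRound(s_3, k_1) = 0x2C454E
s_5 = InvRound(s_4, k_0) = 0xF954F0

0xF954F0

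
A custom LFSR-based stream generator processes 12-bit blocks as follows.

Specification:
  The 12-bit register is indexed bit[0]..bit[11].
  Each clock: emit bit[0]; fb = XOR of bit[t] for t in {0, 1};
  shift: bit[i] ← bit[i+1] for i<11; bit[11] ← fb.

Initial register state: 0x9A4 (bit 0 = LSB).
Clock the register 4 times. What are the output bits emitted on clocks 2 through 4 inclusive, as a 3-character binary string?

reg_0 = 0x9A4
clock 1: out=0, reg = 0x4D2
clock 2: out=0, reg = 0xA69
clock 3: out=1, reg = 0xD34
clock 4: out=0, reg = 0x69A

010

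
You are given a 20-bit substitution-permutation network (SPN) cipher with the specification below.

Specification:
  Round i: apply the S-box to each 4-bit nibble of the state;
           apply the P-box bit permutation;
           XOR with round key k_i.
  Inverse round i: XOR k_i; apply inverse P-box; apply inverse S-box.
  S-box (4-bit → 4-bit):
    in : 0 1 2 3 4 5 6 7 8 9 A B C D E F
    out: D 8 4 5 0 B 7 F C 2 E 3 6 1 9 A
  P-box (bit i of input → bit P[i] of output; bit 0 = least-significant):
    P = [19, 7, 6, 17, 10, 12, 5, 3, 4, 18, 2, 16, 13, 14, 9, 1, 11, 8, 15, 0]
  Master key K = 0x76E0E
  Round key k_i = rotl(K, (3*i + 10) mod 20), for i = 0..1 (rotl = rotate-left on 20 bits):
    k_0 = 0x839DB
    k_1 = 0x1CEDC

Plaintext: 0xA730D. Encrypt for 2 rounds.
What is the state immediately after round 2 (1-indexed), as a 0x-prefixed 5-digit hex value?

s_0 = plaintext = 0xA730D
s_1 = Round(s_0, k_0) = 0x0DEE4
s_2 = Round(s_1, k_1) = 0x062C5

0x062C5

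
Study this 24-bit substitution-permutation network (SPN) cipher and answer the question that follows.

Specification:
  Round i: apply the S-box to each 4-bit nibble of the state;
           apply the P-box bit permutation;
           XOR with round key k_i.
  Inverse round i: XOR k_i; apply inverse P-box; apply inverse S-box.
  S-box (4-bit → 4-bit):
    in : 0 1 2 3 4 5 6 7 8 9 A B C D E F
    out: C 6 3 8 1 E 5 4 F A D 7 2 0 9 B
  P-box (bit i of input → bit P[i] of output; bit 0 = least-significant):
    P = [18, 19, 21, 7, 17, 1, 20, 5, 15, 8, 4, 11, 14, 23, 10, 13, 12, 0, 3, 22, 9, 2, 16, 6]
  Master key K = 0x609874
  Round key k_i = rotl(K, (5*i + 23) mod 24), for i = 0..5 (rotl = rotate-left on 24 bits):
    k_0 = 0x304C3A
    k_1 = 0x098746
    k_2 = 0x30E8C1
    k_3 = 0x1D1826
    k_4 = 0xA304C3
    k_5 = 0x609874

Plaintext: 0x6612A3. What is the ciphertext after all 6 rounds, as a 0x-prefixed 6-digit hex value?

s_0 = plaintext = 0x6612A3
s_1 = Round(s_0, k_0) = 0xA3DB92
s_2 = Round(s_1, k_1) = 0x440434
s_3 = Round(s_2, k_2) = 0x345EE1
s_4 = Round(s_3, k_3) = 0xB7A446
s_5 = Round(s_4, k_4) = 0x84E2CF
s_6 = Round(s_5, k_5) = 0x6D6BB2

0x6D6BB2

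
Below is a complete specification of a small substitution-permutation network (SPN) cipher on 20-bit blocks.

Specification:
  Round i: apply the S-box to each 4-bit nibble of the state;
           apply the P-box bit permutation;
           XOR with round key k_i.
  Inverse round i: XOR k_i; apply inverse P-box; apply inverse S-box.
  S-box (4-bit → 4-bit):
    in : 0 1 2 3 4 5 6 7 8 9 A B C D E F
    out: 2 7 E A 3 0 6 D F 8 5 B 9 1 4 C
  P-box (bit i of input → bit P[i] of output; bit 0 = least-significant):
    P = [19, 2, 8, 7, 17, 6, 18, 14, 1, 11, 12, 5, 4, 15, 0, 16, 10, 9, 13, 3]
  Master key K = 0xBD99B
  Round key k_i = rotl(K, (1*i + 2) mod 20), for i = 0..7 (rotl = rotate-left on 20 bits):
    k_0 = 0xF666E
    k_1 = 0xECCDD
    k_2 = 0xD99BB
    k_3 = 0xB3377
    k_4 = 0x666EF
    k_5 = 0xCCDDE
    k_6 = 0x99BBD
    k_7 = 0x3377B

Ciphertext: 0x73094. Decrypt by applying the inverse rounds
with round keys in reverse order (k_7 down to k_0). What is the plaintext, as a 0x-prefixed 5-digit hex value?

s_0 = ciphertext = 0x73094
s_1 = InvRound(s_0, k_7) = 0xBEC62
s_2 = InvRound(s_1, k_6) = 0x8AAB2
s_3 = InvRound(s_2, k_5) = 0x85926
s_4 = InvRound(s_3, k_4) = 0x8E617
s_5 = InvRound(s_4, k_3) = 0xD3FBE
s_6 = InvRound(s_5, k_2) = 0x16550
s_7 = InvRound(s_6, k_1) = 0xF20A8
s_8 = InvRound(s_7, k_0) = 0x45D33

0x45D33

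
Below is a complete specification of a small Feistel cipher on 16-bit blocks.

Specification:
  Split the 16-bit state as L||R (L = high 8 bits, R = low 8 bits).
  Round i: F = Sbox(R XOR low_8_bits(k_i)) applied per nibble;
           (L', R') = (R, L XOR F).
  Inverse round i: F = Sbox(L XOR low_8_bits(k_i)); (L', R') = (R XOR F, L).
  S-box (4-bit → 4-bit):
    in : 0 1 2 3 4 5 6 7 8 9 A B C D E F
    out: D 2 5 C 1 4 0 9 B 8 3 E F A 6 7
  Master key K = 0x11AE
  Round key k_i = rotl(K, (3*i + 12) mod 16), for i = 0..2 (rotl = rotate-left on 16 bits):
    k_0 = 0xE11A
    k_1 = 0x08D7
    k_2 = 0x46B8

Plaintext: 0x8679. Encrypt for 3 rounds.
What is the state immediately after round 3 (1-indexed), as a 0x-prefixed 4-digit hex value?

s_0 = plaintext = 0x8679
s_1 = Round(s_0, k_0) = 0x798A
s_2 = Round(s_1, k_1) = 0x8A33
s_3 = Round(s_2, k_2) = 0x3334

0x3334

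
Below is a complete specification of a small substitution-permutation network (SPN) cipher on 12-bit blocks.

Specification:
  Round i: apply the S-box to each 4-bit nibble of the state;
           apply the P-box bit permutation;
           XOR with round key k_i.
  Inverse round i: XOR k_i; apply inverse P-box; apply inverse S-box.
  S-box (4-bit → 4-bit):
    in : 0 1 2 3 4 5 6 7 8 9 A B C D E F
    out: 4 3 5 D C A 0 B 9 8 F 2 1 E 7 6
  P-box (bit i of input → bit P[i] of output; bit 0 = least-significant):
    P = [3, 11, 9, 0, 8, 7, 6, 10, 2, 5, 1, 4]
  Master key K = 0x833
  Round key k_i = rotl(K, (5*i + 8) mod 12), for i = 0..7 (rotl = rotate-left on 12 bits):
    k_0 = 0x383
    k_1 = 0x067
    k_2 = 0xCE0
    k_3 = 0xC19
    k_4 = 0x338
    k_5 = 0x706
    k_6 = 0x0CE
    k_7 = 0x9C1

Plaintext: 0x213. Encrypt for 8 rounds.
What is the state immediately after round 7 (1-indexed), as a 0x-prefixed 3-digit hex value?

0x9D9

s_0 = plaintext = 0x213
s_1 = Round(s_0, k_0) = 0x00C
s_2 = Round(s_1, k_1) = 0x02D
s_3 = Round(s_2, k_2) = 0x7A3
s_4 = Round(s_3, k_3) = 0xBE4
s_5 = Round(s_4, k_4) = 0x0D9
s_6 = Round(s_5, k_5) = 0x3C5
s_7 = Round(s_6, k_6) = 0x9D9
s_8 = Round(s_7, k_7) = 0xD10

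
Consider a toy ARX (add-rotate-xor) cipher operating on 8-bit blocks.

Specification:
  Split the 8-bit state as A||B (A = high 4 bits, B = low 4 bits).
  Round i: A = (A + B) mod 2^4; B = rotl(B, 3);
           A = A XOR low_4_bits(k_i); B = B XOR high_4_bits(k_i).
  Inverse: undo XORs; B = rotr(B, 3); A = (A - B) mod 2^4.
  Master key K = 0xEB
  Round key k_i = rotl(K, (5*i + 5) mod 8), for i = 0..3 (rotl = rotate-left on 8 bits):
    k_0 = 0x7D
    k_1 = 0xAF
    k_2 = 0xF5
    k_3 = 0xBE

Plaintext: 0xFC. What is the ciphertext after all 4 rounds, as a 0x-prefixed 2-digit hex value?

0x3C

s_0 = plaintext = 0xFC
s_1 = Round(s_0, k_0) = 0x61
s_2 = Round(s_1, k_1) = 0x82
s_3 = Round(s_2, k_2) = 0xFE
s_4 = Round(s_3, k_3) = 0x3C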